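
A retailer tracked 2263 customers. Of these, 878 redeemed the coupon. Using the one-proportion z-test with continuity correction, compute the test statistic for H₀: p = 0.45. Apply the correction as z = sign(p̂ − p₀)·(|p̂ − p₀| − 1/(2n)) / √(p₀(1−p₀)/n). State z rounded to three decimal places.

z = -5.909

p̂ = 878/2263 = 0.38798. p̂ − p₀ = -0.062019.
1/(2n) = 0.000221.
Corrected numerator: |-0.062019| − 0.000221 = 0.061798.
Null standard error: √(0.45·0.55/2263) = √0.000109368 = 0.010458.
z = (−)0.061798/0.010458 = -5.909.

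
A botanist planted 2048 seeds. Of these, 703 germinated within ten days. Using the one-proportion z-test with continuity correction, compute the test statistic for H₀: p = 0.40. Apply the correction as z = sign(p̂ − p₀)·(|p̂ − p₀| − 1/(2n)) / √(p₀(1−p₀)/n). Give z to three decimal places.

z = -5.219

p̂ = 703/2048 = 0.34326. p̂ − p₀ = -0.056738.
1/(2n) = 0.000244.
Corrected numerator: |-0.056738| − 0.000244 = 0.056494.
Null standard error: √(0.40·0.60/2048) = √0.000117187 = 0.010825.
z = −0.056494/0.010825 = -5.219.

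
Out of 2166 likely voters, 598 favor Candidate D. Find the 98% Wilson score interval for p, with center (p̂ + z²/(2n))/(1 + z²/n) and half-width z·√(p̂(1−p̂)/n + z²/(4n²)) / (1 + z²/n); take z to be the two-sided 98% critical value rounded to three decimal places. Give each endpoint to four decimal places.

(0.2543, 0.2990)

Here p̂ = 598/2166 = 0.27608 and z = 2.326 (z² = 5.410276).
Denominator 1 + z²/n = 1 + 5.410276/2166 = 1.002498.
Adjusted center: (0.27608 + z²/(2n))/1.002498 = 0.27664.
Radicand: p̂(1−p̂)/n + z²/(4n²) = 0.000092272 + 0.000000288 = 0.000092560.
Half-width = z·√(radicand)/denom = 2.326·0.009621/1.002498 = 0.02232.
CI: 0.27664 ± 0.02232 = (0.2543, 0.2990).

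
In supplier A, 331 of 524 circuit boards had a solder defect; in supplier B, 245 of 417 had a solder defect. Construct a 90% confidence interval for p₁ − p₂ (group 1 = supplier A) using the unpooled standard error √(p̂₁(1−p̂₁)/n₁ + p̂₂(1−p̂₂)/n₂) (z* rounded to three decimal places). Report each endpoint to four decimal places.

p̂₁ = 0.63168, p̂₂ = 0.58753, so the observed difference is 0.04415.
SE = √(0.000444009 + 0.000581147) = √0.001025156 = 0.032018.
For 90% confidence, z* = 1.645. Margin = 1.645·0.032018 = 0.05267.
So the interval runs from -0.0085 to 0.0968.

(-0.0085, 0.0968)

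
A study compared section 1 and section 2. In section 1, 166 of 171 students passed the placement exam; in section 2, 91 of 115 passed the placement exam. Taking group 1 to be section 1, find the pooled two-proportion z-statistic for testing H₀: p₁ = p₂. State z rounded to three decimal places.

z = 4.930

p̂₁ = 166/171 = 0.97076, p̂₂ = 91/115 = 0.79130.
Pooling: p̂ = 257/286 = 0.89860.
Pooled SE = √[0.0911169·0.01454361] ≈ 0.036403.
z = (p̂₁ − p̂₂)/SE = (0.97076 − 0.79130)/0.036403 = 0.17946/0.036403 = 4.930.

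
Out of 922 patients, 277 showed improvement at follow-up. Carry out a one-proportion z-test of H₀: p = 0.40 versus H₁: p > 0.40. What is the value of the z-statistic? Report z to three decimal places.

z = -6.171

p̂ = 277/922 = 0.30043.
Under H₀, SE = √(p₀(1−p₀)/n) = √(0.40·0.60/922) = √0.000260304 = 0.016134.
z = (p̂ − p₀)/SE = (0.30043 − 0.40)/0.016134 = -6.171.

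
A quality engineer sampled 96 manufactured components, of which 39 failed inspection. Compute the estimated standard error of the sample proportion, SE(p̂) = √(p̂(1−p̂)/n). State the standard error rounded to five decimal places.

SE = 0.05013

Sample proportion p̂ = 39/96 = 0.40625.
p̂(1−p̂) = 0.40625·0.59375 = 0.241211.
Dividing by n and taking the root: √0.002512615 = 0.05013.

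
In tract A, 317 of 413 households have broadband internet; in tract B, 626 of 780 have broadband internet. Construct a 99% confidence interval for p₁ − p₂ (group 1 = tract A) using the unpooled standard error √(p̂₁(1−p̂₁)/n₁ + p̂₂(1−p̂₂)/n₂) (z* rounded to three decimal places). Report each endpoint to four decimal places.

p̂₁ = 0.76755, p̂₂ = 0.80256, so the observed difference is -0.03501.
Unpooled SE = √(p̂₁(1−p̂₁)/n₁ + p̂₂(1−p̂₂)/n₂) = √(0.000431997 + 0.000203147) = 0.025202.
For 99% confidence, z* = 2.576. Margin = 2.576·0.025202 = 0.06492.
CI: -0.03501 ± 0.06492 = (-0.0999, 0.0299).

(-0.0999, 0.0299)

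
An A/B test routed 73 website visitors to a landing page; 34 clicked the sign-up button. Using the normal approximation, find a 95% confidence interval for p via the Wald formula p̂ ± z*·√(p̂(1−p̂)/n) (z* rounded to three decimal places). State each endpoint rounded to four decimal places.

p̂ = 34/73 = 0.46575.
SE = √(p̂(1−p̂)/n) = √(0.248827/73) = 0.058383.
The 95% critical value is z* = 1.960.
Margin of error: 1.960 × 0.058383 = 0.11443.
Interval: 0.46575 ± 0.11443 → (0.3513, 0.5802).

(0.3513, 0.5802)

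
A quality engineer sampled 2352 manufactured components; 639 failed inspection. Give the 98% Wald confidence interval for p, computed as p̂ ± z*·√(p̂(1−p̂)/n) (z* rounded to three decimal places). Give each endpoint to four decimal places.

(0.2503, 0.2930)

p̂ = 639/2352 = 0.27168.
SE = √(p̂(1−p̂)/n) = √(0.197872/2352) = 0.009172.
The 98% critical value is z* = 2.326.
Margin = 2.326·0.009172 = 0.02133.
Interval: 0.27168 ± 0.02133 → (0.2503, 0.2930).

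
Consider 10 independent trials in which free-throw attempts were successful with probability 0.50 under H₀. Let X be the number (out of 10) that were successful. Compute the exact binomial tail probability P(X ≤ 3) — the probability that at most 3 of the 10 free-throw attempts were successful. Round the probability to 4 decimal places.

P = 0.1719

X ~ Binomial(n=10, p=0.50).
P(X ≤ 3) = C(10,0)·0.50^0·0.50^10 + C(10,1)·0.50^1·0.50^9 + C(10,2)·0.50^2·0.50^8 + C(10,3)·0.50^3·0.50^7.
= 0.000977 + 0.009766 + 0.043945 + 0.117188 = 0.1719.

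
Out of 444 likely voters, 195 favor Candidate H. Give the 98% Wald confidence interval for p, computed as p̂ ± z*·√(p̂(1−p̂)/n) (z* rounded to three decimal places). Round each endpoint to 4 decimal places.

Sample proportion p̂ = 195/444 = 0.43919.
SE(p̂) = √(0.43919·0.56081/444) = 0.023553.
z* = 2.326 at the 98% level.
Margin = 2.326·0.023553 = 0.05478.
Interval: 0.43919 ± 0.05478 → (0.3844, 0.4940).

(0.3844, 0.4940)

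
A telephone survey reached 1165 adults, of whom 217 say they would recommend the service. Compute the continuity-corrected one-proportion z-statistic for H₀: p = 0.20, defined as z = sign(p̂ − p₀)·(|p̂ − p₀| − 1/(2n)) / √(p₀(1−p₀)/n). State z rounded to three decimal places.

z = -1.135

p̂ = 217/1165 = 0.18627. p̂ − p₀ = -0.013734.
1/(2n) = 0.000429.
Corrected numerator: |-0.013734| − 0.000429 = 0.013305.
SE₀ = √(0.20·0.80/1165) = 0.011719.
z = (−)0.013305/0.011719 = -1.135.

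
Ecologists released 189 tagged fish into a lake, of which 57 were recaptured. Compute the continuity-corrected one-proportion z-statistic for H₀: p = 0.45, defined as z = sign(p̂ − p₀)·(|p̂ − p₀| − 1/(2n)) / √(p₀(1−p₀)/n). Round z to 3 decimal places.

z = -4.028

With x = 57 successes in n = 189, p̂ = 0.30159. p̂ − p₀ = -0.148413.
1/(2n) = 0.002646.
Corrected numerator: |-0.148413| − 0.002646 = 0.145767.
SE₀ = √(0.45·0.55/189) = 0.036187.
z = (−)0.145767/0.036187 = -4.028.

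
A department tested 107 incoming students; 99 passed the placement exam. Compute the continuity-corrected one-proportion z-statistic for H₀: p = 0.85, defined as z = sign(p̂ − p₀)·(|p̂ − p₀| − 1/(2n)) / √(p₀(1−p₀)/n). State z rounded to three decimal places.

Sample proportion p̂ = 99/107 = 0.92523. p̂ − p₀ = 0.075234.
Continuity correction 1/(2n) = 1/214 = 0.004673.
Corrected numerator: |0.075234| − 0.004673 = 0.070561.
Under H₀, SE = √(p₀(1−p₀)/n) = √(0.85·0.15/107) = √0.001191589 = 0.034519.
z = +0.070561/0.034519 = 2.044.

z = 2.044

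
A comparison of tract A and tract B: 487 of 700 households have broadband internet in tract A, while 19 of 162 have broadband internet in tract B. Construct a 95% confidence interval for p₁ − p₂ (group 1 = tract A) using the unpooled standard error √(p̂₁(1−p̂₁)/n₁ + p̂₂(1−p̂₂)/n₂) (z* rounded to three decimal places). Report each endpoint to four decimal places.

p̂₁ = 487/700 = 0.69571, p̂₂ = 19/162 = 0.11728; p̂₁ − p̂₂ = 0.57843.
SE = √(0.000302423 + 0.000639064) = √0.000941487 = 0.030684.
For 95% confidence, z* = 1.960. Margin = 1.960·0.030684 = 0.06014.
Interval: 0.57843 ± 0.06014 → (0.5183, 0.6386).

(0.5183, 0.6386)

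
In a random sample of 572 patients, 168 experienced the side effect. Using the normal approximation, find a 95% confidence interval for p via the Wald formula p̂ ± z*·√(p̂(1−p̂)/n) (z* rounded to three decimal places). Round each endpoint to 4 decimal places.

(0.2564, 0.3310)

The sample proportion is 168/572 = 0.29371.
SE = √(p̂(1−p̂)/n) = √(0.207443/572) = 0.019044.
z* = 1.960 at the 95% level.
Margin of error: 1.960 × 0.019044 = 0.03733.
CI: 0.29371 ± 0.03733 = (0.2564, 0.3310).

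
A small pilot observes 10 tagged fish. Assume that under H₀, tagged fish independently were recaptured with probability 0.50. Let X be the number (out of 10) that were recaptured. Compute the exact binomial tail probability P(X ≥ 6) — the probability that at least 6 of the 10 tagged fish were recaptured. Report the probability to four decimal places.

X is binomial with n = 10 and p = 0.50.
P(X ≥ 6) = Σ_{j=6}^{10} C(10,j)·0.50^j·0.50^{10−j}.
= 0.205078 + 0.117188 + 0.043945 + 0.009766 + 0.000977 = 0.3770.

P = 0.3770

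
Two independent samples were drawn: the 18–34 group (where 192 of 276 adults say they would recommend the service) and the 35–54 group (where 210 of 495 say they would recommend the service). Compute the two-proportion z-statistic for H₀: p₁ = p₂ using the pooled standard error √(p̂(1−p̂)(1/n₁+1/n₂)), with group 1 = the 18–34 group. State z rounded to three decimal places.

z = 7.232

Sample proportions: p̂₁ = 192/276 = 0.69565 and p̂₂ = 210/495 = 0.42424.
Pooling: p̂ = 402/771 = 0.52140.
Pooled SE = √[0.2495420·0.00564339] ≈ 0.037527.
z = 0.27141/0.037527 = 7.232.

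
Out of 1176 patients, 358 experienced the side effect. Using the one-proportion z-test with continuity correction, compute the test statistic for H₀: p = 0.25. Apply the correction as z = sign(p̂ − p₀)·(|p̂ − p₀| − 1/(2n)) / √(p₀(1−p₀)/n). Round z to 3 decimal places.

Sample proportion p̂ = 358/1176 = 0.30442. p̂ − p₀ = 0.054422.
1/(2n) = 0.000425.
Corrected numerator: |0.054422| − 0.000425 = 0.053997.
Under H₀, SE = √(p₀(1−p₀)/n) = √(0.25·0.75/1176) = √0.000159439 = 0.012627.
z = (+)0.053997/0.012627 = 4.276.

z = 4.276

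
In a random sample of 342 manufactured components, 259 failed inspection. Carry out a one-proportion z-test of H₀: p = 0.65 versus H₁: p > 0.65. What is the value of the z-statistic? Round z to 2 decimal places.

The sample proportion is 259/342 = 0.75731.
SE₀ = √(0.65·0.35/342) = 0.025792.
z = (0.75731 − 0.65)/0.025792 = 0.10731/0.025792 = 4.16.

z = 4.16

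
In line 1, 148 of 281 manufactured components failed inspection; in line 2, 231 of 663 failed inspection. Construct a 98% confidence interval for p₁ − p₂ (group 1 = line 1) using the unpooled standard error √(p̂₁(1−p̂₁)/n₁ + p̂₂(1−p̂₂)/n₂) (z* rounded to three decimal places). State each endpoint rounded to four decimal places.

(0.0967, 0.2598)

p̂₁ = 148/281 = 0.52669, p̂₂ = 231/663 = 0.34842; p̂₁ − p̂₂ = 0.17827.
SE = √(0.000887145 + 0.000342417) = √0.001229562 = 0.035065.
For 98% confidence, z* = 2.326. Margin = 2.326·0.035065 = 0.08156.
Interval: 0.17827 ± 0.08156 → (0.0967, 0.2598).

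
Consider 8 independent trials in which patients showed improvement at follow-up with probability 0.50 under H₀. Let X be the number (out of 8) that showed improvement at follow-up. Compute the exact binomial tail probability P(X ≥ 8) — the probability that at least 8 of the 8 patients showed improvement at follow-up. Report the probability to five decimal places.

X ~ Binomial(n=8, p=0.50).
P(X ≥ 8) = C(8,8)·0.50^8·0.50^0.
= 0.003906 = 0.00391.

P = 0.00391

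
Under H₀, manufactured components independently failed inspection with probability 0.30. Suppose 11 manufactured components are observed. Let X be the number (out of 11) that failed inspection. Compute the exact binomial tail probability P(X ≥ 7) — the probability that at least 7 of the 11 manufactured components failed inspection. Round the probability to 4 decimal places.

P = 0.0216

X is binomial with n = 11 and p = 0.30.
P(X ≥ 7) = Σ_{j=7}^{11} C(11,j)·0.30^j·0.70^{11−j}.
= 0.017328 + 0.003713 + 0.000530 + 0.000045 + 0.000002 = 0.0216.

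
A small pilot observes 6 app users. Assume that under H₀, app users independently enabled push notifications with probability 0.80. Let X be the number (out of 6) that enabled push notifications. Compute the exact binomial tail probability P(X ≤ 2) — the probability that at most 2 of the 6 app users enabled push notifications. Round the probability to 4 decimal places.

X ~ Binomial(n=6, p=0.80).
P(X ≤ 2) = C(6,0)·0.80^0·0.20^6 + C(6,1)·0.80^1·0.20^5 + C(6,2)·0.80^2·0.20^4.
= 0.000064 + 0.001536 + 0.015360 = 0.0170.

P = 0.0170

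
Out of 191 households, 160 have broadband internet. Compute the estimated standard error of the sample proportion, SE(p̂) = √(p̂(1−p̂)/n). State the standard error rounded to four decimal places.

The sample proportion is 160/191 = 0.83770.
p̂(1−p̂) = 0.135959.
SE = √(0.135959/191) = √0.000711827 = 0.0267.

SE = 0.0267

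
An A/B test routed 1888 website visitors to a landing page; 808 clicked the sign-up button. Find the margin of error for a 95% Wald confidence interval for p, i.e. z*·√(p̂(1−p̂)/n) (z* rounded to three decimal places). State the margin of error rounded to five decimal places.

The sample proportion is 808/1888 = 0.42797.
SE = √(p̂(1−p̂)/n) = √(0.244811/1888) = 0.011387.
z* = 1.960 at the 95% level.
ME = 1.960·0.011387 = 0.02232.

ME = 0.02232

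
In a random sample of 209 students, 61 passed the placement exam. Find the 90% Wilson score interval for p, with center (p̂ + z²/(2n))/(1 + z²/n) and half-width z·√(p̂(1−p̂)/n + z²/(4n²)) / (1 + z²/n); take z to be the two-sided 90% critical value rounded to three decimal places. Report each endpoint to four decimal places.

(0.2431, 0.3460)

p̂ = 61/209 = 0.29187; z = 1.645, so z² = 2.706025.
Denominator 1 + z²/n = 1 + 2.706025/209 = 1.012947.
Adjusted center: (0.29187 + z²/(2n))/1.012947 = 0.29453.
Radicand: p̂(1−p̂)/n + z²/(4n²) = 0.000988901 + 0.000015487 = 0.001004388.
Half-width = 1.645·√0.001004388/1.012947 = 0.05147.
CI: 0.29453 ± 0.05147 = (0.2431, 0.3460).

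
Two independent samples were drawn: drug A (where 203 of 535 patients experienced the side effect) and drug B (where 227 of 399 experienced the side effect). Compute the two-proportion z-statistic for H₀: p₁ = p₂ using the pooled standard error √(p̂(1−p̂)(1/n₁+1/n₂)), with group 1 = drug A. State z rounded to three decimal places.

z = -5.747

p̂₁ = 203/535 = 0.37944, p̂₂ = 227/399 = 0.56892.
Pooling: p̂ = 430/934 = 0.46039.
Pooled SE = √[0.2484307·0.00437542] ≈ 0.032970.
z = (p̂₁ − p̂₂)/SE = (0.37944 − 0.56892)/0.032970 = -0.18948/0.032970 = -5.747.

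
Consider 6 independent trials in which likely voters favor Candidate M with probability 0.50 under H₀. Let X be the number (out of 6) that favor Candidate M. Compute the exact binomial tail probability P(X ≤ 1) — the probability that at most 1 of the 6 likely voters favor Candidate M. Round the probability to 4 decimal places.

P = 0.1094

X ~ Binomial(n=6, p=0.50).
P(X ≤ 1) = C(6,0)·0.50^0·0.50^6 + C(6,1)·0.50^1·0.50^5.
= 0.015625 + 0.093750 = 0.1094.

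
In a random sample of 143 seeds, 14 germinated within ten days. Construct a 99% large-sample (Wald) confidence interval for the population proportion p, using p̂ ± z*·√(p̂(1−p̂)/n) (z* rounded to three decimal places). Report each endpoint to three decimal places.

(0.034, 0.162)

With x = 14 successes in n = 143, p̂ = 0.09790.
SE = √(p̂(1−p̂)/n) = √(0.088317/143) = 0.024852.
z* = 2.576 at the 99% level.
Margin of error: 2.576 × 0.024852 = 0.06402.
Interval: 0.09790 ± 0.06402 → (0.034, 0.162).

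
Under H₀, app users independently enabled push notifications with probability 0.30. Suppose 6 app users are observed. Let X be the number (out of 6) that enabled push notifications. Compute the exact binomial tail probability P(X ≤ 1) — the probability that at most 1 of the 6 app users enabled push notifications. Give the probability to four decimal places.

X is binomial with n = 6 and p = 0.30.
P(X ≤ 1) = C(6,0)·0.30^0·0.70^6 + C(6,1)·0.30^1·0.70^5.
= 0.117649 + 0.302526 = 0.4202.

P = 0.4202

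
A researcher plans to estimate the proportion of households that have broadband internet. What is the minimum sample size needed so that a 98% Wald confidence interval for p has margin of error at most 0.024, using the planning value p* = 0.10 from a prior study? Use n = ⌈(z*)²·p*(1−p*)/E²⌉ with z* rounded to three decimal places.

z* = 2.326 at the 98% level.
p*(1−p*) = 0.0900.
(z*)²·p*(1−p*)/E² = 5.410276·0.0900/0.000576 = 845.356.
⌈845.356⌉ = 846.

n = 846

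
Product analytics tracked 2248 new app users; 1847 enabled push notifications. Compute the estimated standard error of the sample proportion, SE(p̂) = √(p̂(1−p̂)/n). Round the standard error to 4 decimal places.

SE = 0.0081

With x = 1847 successes in n = 2248, p̂ = 0.82162.
p̂(1−p̂) = 0.146561.
Dividing by n and taking the root: √0.000065196 = 0.0081.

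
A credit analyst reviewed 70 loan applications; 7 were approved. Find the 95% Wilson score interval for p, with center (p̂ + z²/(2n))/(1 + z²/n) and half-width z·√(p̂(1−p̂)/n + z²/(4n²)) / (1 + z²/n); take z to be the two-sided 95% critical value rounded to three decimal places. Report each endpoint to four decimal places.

(0.0493, 0.1923)

Here p̂ = 7/70 = 0.10000 and z = 1.960 (z² = 3.841600).
1 + z²/n = 1.054880.
Adjusted center: (0.10000 + z²/(2n))/1.054880 = 0.12081.
Radicand: p̂(1−p̂)/n + z²/(4n²) = 0.001285714 + 0.000196000 = 0.001481714.
Half-width = z·√(radicand)/denom = 1.960·0.038493/1.054880 = 0.07152.
So the interval runs from 0.0493 to 0.1923.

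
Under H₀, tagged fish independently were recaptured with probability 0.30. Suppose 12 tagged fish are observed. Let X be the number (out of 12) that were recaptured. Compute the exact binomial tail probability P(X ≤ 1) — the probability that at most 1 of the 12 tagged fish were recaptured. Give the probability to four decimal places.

X is binomial with n = 12 and p = 0.30.
P(X ≤ 1) = C(12,0)·0.30^0·0.70^12 + C(12,1)·0.30^1·0.70^11.
= 0.013841 + 0.071184 = 0.0850.

P = 0.0850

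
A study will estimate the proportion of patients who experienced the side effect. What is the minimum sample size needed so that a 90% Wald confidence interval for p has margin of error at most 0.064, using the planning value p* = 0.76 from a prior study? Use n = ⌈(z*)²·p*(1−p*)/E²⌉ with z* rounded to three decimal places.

n = 121

z* = 1.645 at the 90% level.
p*(1−p*) = 0.1824.
(z*)²·p*(1−p*)/E² = 2.706025·0.1824/0.004096 = 120.503.
Rounding up, n = 121.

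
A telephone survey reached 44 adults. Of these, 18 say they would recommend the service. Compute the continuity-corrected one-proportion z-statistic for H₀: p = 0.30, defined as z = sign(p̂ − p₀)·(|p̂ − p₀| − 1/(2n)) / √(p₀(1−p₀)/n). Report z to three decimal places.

z = 1.415

The sample proportion is 18/44 = 0.40909. p̂ − p₀ = 0.109091.
Continuity correction 1/(2n) = 1/88 = 0.011364.
Corrected numerator: |0.109091| − 0.011364 = 0.097727.
Under H₀, SE = √(p₀(1−p₀)/n) = √(0.30·0.70/44) = √0.004772727 = 0.069085.
z = (+)0.097727/0.069085 = 1.415.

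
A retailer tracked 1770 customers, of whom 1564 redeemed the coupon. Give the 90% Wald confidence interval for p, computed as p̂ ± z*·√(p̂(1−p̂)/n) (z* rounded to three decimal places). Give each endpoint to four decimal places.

(0.8711, 0.8962)

Sample proportion p̂ = 1564/1770 = 0.88362.
SE(p̂) = √(0.88362·0.11638/1770) = 0.007622.
The 90% critical value is z* = 1.645.
Margin of error: 1.645 × 0.007622 = 0.01254.
CI: 0.88362 ± 0.01254 = (0.8711, 0.8962).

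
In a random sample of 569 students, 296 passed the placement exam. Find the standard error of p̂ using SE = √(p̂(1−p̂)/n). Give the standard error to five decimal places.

Sample proportion p̂ = 296/569 = 0.52021.
p̂(1−p̂) = 0.249592.
Dividing by n and taking the root: √0.000438650 = 0.02094.

SE = 0.02094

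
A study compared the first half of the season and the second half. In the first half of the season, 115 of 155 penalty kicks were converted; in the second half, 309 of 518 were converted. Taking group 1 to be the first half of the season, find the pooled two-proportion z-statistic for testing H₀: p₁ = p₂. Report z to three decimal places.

z = 3.290

Sample proportions: p̂₁ = 115/155 = 0.74194 and p̂₂ = 309/518 = 0.59653.
Pooling: p̂ = 424/673 = 0.63001.
SE = √[p̂(1−p̂)(1/n₁+1/n₂)] = √[0.63001·0.36999·(1/155+1/518)] ≈ 0.044202.
z = (p̂₁ − p̂₂)/SE = (0.74194 − 0.59653)/0.044202 = 0.14541/0.044202 = 3.290.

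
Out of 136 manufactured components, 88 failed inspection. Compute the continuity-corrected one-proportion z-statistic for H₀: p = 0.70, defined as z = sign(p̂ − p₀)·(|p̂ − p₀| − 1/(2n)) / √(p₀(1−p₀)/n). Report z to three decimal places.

z = -1.254

With x = 88 successes in n = 136, p̂ = 0.64706. p̂ − p₀ = -0.052941.
1/(2n) = 0.003676.
Corrected numerator: |-0.052941| − 0.003676 = 0.049265.
Under H₀, SE = √(p₀(1−p₀)/n) = √(0.70·0.30/136) = √0.001544118 = 0.039295.
z = −0.049265/0.039295 = -1.254.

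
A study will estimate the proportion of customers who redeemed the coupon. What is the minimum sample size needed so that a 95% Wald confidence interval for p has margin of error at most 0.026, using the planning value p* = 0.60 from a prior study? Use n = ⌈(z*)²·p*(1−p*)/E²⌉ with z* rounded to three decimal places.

n = 1364

The 95% critical value is z* = 1.960.
p*(1−p*) = 0.60·0.40 = 0.2400.
Required n before rounding: 3.841600 × 0.2400 / 0.026² = 1363.882.
⌈1363.882⌉ = 1364.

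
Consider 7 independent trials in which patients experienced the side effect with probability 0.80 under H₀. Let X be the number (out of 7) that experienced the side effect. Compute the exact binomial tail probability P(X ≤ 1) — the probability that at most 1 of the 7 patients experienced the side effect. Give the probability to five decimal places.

P = 0.00037

X ~ Binomial(n=7, p=0.80).
P(X ≤ 1) = C(7,0)·0.80^0·0.20^7 + C(7,1)·0.80^1·0.20^6.
= 0.000013 + 0.000358 = 0.00037.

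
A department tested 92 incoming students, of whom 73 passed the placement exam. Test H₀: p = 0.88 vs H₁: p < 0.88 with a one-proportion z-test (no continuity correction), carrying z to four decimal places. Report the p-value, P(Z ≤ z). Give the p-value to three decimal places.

p-value = 0.005

With x = 73 successes in n = 92, p̂ = 0.79348.
Under H₀, SE = √(p₀(1−p₀)/n) = √(0.88·0.12/92) = √0.001147826 = 0.033880.
Test statistic (full precision, shown to 4 dp): z = (73/92 − 0.88)/SE₀ ≈ -2.5538.
From the standard normal, P(Z ≤ z) = 0.005.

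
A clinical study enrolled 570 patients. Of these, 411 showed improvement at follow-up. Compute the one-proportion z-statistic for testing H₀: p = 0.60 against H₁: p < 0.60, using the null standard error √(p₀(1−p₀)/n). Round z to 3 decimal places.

z = 5.899

The sample proportion is 411/570 = 0.72105.
Under H₀, SE = √(p₀(1−p₀)/n) = √(0.60·0.40/570) = √0.000421053 = 0.020520.
Test statistic: z = 0.12105/0.020520 = 5.899.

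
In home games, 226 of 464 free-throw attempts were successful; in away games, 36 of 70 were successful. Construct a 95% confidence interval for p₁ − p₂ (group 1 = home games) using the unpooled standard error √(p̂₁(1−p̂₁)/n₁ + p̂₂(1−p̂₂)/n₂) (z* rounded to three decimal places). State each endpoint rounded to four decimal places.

(-0.1528, 0.0984)

p̂₁ = 0.48707, p̂₂ = 0.51429, so the observed difference is -0.02722.
Unpooled SE = √(p̂₁(1−p̂₁)/n₁ + p̂₂(1−p̂₂)/n₂) = √(0.000538433 + 0.003568513) = 0.064085.
z* = 1.960 at the 95% level. Margin of error = 0.12561.
CI: -0.02722 ± 0.12561 = (-0.1528, 0.0984).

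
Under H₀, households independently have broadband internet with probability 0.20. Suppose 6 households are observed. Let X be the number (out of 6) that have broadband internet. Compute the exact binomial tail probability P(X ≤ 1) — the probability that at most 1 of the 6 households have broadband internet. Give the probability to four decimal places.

X ~ Binomial(n=6, p=0.20).
P(X ≤ 1) = C(6,0)·0.20^0·0.80^6 + C(6,1)·0.20^1·0.80^5.
= 0.262144 + 0.393216 = 0.6554.

P = 0.6554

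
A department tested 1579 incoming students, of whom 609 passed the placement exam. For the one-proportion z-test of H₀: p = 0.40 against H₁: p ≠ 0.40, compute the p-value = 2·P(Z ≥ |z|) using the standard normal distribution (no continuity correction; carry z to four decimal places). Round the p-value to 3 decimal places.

p̂ = 609/1579 = 0.38569.
Null standard error: √(0.40·0.60/1579) = √0.000151995 = 0.012329.
Test statistic (full precision, shown to 4 dp): z = (609/1579 − 0.40)/SE₀ ≈ -1.1609.
From the standard normal, 2·P(Z ≥ |z|) = 0.246.

p-value = 0.246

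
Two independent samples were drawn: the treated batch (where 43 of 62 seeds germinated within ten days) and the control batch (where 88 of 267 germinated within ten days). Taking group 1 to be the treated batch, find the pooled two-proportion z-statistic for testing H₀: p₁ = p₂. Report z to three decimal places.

p̂₁ = 43/62 = 0.69355, p̂₂ = 88/267 = 0.32959.
Pooled p̂ = (43+88)/(62+267) = 131/329 = 0.39818.
SE = √[p̂(1−p̂)(1/n₁+1/n₂)] = √[0.39818·0.60182·(1/62+1/267)] ≈ 0.069011.
z = (p̂₁ − p̂₂)/SE = (0.69355 − 0.32959)/0.069011 = 0.36396/0.069011 = 5.274.

z = 5.274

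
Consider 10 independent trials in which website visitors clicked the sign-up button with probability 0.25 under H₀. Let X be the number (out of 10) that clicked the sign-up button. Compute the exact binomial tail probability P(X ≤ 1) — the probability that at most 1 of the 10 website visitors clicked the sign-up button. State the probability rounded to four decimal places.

P = 0.2440

X ~ Binomial(n=10, p=0.25).
P(X ≤ 1) = C(10,0)·0.25^0·0.75^10 + C(10,1)·0.25^1·0.75^9.
= 0.056314 + 0.187712 = 0.2440.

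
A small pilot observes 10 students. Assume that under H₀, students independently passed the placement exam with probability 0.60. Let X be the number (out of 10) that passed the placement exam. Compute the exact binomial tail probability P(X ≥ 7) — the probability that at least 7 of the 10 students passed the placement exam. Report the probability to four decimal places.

P = 0.3823

X is binomial with n = 10 and p = 0.60.
P(X ≥ 7) = C(10,7)·0.60^7·0.40^3 + C(10,8)·0.60^8·0.40^2 + C(10,9)·0.60^9·0.40^1 + C(10,10)·0.60^10·0.40^0.
= 0.214991 + 0.120932 + 0.040311 + 0.006047 = 0.3823.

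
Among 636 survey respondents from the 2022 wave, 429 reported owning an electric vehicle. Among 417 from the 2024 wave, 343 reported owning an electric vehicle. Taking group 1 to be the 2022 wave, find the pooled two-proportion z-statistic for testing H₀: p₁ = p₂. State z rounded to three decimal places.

z = -5.311

p̂₁ = 429/636 = 0.67453, p̂₂ = 343/417 = 0.82254.
Pooled p̂ = (429+343)/(636+417) = 772/1053 = 0.73314.
Pooled SE = √[0.1956442·0.00397041] ≈ 0.027871.
z = (p̂₁ − p̂₂)/SE = (0.67453 − 0.82254)/0.027871 = -0.14801/0.027871 = -5.311.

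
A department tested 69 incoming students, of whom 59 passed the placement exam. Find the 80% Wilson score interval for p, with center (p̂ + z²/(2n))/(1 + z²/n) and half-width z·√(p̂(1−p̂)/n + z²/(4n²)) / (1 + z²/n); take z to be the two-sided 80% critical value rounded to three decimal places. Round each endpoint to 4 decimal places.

(0.7925, 0.9011)

p̂ = 59/69 = 0.85507; z = 1.282, so z² = 1.643524.
1 + z²/n = 1.023819.
Center = (0.85507 + 0.011910)/1.023819 = 0.84681.
Radicand: p̂(1−p̂)/n + z²/(4n²) = 0.001795993 + 0.000086301 = 0.001882294.
Half-width = z·√(radicand)/denom = 1.282·0.043385/1.023819 = 0.05433.
Interval: 0.84681 ± 0.05433 → (0.7925, 0.9011).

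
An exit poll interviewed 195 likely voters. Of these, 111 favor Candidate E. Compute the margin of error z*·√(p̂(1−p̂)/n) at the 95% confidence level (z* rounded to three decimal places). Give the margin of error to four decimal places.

ME = 0.0695

p̂ = 111/195 = 0.56923.
Standard error of p̂: √(0.245207/195) = √0.001257472 = 0.035461.
The 95% critical value is z* = 1.960.
So ME = 0.0695.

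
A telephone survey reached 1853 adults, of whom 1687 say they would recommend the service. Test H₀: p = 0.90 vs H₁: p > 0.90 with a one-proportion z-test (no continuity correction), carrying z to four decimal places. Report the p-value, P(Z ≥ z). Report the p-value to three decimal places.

p-value = 0.068

With x = 1687 successes in n = 1853, p̂ = 0.91042.
SE₀ = √(0.90·0.10/1853) = 0.006969.
Test statistic (full precision, shown to 4 dp): z = (1687/1853 − 0.90)/SE₀ ≈ 1.4945.
From the standard normal, P(Z ≥ z) = 0.068.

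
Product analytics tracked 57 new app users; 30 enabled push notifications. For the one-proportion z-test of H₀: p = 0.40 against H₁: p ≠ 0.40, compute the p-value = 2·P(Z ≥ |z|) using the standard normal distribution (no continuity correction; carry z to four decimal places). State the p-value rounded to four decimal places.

Sample proportion p̂ = 30/57 = 0.52632.
Under H₀, SE = √(p₀(1−p₀)/n) = √(0.40·0.60/57) = √0.004210526 = 0.064889.
z = (p̂ − p₀)/SE = (30/57 − 0.40)/0.064889 ≈ 1.9467.
p-value = 2·P(Z ≥ |z|) with z = 1.9467 → 0.0516.

p-value = 0.0516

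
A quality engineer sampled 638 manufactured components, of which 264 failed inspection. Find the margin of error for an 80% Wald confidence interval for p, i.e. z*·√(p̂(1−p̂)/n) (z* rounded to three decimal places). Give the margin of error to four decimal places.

The sample proportion is 264/638 = 0.41379.
SE = √(p̂(1−p̂)/n) = √(0.242568/638) = 0.019499.
For 80% confidence, z* = 1.282.
ME = 1.282·0.019499 = 0.0250.

ME = 0.0250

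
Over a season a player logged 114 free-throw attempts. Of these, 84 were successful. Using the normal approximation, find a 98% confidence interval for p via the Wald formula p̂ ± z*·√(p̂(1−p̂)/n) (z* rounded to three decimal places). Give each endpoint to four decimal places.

The sample proportion is 84/114 = 0.73684.
Standard error of p̂: √(0.193906/114) = √0.001700928 = 0.041242.
z* = 2.326 at the 98% level.
Margin of error: 2.326 × 0.041242 = 0.09593.
CI: 0.73684 ± 0.09593 = (0.6409, 0.8328).

(0.6409, 0.8328)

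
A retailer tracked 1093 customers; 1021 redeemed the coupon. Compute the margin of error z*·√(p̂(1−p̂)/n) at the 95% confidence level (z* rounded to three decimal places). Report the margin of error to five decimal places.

ME = 0.01471

The sample proportion is 1021/1093 = 0.93413.
SE = √(p̂(1−p̂)/n) = √(0.061534/1093) = 0.007503.
For 95% confidence, z* = 1.960.
So ME = 0.01471.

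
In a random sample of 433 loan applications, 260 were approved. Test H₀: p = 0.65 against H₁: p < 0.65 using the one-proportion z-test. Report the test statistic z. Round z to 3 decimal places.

z = -2.161

Sample proportion p̂ = 260/433 = 0.60046.
Null standard error: √(0.65·0.35/433) = √0.000525404 = 0.022922.
Test statistic: z = -0.04954/0.022922 = -2.161.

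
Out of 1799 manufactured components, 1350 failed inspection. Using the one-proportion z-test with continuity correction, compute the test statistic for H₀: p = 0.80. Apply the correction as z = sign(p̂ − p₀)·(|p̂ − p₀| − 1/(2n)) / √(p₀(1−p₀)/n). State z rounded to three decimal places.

z = -5.228

The sample proportion is 1350/1799 = 0.75042. p̂ − p₀ = -0.049583.
1/(2n) = 0.000278.
Corrected numerator: |-0.049583| − 0.000278 = 0.049305.
SE₀ = √(0.80·0.20/1799) = 0.009431.
z = −0.049305/0.009431 = -5.228.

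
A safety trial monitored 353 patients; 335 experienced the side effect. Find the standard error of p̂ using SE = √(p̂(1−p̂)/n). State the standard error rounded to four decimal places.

SE = 0.0117

With x = 335 successes in n = 353, p̂ = 0.94901.
p̂(1−p̂) = 0.048390.
SE = √(0.048390/353) = 0.0117.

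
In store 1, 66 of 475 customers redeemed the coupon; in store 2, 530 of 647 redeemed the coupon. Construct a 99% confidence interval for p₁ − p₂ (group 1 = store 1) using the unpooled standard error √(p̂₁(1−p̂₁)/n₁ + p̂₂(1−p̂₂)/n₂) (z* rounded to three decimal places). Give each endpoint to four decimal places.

p̂₁ = 0.13895, p̂₂ = 0.81917, so the observed difference is -0.68022.
Unpooled SE = √(p̂₁(1−p̂₁)/n₁ + p̂₂(1−p̂₂)/n₂) = √(0.000251876 + 0.000228954) = 0.021928.
For 99% confidence, z* = 2.576. Margin = 2.576·0.021928 = 0.05649.
Interval: -0.68022 ± 0.05649 → (-0.7367, -0.6237).

(-0.7367, -0.6237)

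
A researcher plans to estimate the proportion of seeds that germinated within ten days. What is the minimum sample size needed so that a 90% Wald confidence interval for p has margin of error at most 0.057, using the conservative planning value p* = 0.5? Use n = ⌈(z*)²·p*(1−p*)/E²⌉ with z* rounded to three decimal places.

n = 209

z* = 1.645 at the 90% level.
p*(1−p*) = 0.50·0.50 = 0.2500.
(z*)²·p*(1−p*)/E² = 2.706025·0.2500/0.003249 = 208.220.
Rounding up, n = 209.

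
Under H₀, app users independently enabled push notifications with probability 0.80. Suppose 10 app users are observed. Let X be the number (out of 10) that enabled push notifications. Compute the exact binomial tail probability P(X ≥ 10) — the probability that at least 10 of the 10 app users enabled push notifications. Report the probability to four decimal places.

X ~ Binomial(n=10, p=0.80).
P(X ≥ 10) = C(10,10)·0.80^10·0.20^0.
= 0.107374 = 0.1074.

P = 0.1074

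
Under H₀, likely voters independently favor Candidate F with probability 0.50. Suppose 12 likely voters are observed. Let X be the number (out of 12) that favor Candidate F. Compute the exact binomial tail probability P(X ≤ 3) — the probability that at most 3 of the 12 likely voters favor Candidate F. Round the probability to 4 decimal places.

P = 0.0730

X is binomial with n = 12 and p = 0.50.
P(X ≤ 3) = C(12,0)·0.50^0·0.50^12 + C(12,1)·0.50^1·0.50^11 + C(12,2)·0.50^2·0.50^10 + C(12,3)·0.50^3·0.50^9.
= 0.000244 + 0.002930 + 0.016113 + 0.053711 = 0.0730.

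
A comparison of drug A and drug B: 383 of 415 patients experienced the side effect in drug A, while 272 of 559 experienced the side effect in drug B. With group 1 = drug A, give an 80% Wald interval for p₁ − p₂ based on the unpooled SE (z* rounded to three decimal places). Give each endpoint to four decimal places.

(0.4044, 0.4682)

p̂₁ = 0.92289, p̂₂ = 0.48658, so the observed difference is 0.43631.
SE = √(0.000171476 + 0.000446905) = √0.000618381 = 0.024867.
z* = 1.282 at the 80% level. Margin of error = 0.03188.
Interval: 0.43631 ± 0.03188 → (0.4044, 0.4682).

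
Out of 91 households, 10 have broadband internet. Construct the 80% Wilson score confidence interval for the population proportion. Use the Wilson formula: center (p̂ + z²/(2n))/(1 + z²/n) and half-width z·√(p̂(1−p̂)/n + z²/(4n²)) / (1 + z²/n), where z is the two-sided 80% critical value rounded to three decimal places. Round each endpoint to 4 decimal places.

(0.0746, 0.1590)

p̂ = 10/91 = 0.10989; z = 1.282, so z² = 1.643524.
1 + z²/n = 1.018061.
Center = (0.10989 + 0.009030)/1.018061 = 0.11681.
Radicand: p̂(1−p̂)/n + z²/(4n²) = 0.001074882 + 0.000049617 = 0.001124499.
Half-width = z·√(radicand)/denom = 1.282·0.033534/1.018061 = 0.04223.
CI: 0.11681 ± 0.04223 = (0.0746, 0.1590).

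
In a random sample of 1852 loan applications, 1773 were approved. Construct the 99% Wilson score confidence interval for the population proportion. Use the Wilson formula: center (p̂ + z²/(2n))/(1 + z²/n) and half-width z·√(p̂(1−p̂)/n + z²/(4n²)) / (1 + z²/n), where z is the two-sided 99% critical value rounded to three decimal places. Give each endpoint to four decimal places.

(0.9435, 0.9679)

p̂ = 1773/1852 = 0.95734; z = 2.576, so z² = 6.635776.
1 + z²/n = 1.003583.
Center = (0.95734 + 0.001792)/1.003583 = 0.95571.
Radicand: p̂(1−p̂)/n + z²/(4n²) = 0.000022050 + 0.000000484 = 0.000022534.
Half-width = z·√(radicand)/denom = 2.576·0.004747/1.003583 = 0.01218.
CI: 0.95571 ± 0.01218 = (0.9435, 0.9679).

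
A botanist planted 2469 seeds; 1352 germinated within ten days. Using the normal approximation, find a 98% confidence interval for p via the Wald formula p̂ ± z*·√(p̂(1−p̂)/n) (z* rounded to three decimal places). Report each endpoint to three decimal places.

(0.524, 0.571)

The sample proportion is 1352/2469 = 0.54759.
SE = √(p̂(1−p̂)/n) = √(0.247735/2469) = 0.010017.
For 98% confidence, z* = 2.326.
Margin of error: 2.326 × 0.010017 = 0.02330.
CI: 0.54759 ± 0.02330 = (0.524, 0.571).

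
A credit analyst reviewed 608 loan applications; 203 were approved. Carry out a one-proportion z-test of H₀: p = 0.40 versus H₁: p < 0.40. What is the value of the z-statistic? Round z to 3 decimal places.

z = -3.328

Sample proportion p̂ = 203/608 = 0.33388.
Null standard error: √(0.40·0.60/608) = √0.000394737 = 0.019868.
z = (p̂ − p₀)/SE = (0.33388 − 0.40)/0.019868 = -3.328.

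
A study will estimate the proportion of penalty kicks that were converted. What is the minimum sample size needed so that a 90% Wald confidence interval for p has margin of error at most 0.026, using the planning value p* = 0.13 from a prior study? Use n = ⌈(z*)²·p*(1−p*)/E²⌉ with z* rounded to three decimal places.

n = 453

For 90% confidence, z* = 1.645.
p*(1−p*) = 0.1131.
(z*)²·p*(1−p*)/E² = 2.706025·0.1131/0.000676 = 452.739.
Rounding up, n = 453.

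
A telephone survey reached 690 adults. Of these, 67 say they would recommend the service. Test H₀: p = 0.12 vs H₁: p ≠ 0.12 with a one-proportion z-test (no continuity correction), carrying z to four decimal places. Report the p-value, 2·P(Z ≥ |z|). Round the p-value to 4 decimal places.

p-value = 0.0642

The sample proportion is 67/690 = 0.09710.
Null standard error: √(0.12·0.88/690) = √0.000153043 = 0.012371.
Test statistic (full precision, shown to 4 dp): z = (67/690 − 0.12)/SE₀ ≈ -1.8510.
From the standard normal, 2·P(Z ≥ |z|) = 0.0642.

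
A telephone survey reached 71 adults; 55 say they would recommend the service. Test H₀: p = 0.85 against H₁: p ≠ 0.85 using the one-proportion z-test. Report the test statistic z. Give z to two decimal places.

z = -1.78

With x = 55 successes in n = 71, p̂ = 0.77465.
Under H₀, SE = √(p₀(1−p₀)/n) = √(0.85·0.15/71) = √0.001795775 = 0.042377.
z = (0.77465 − 0.85)/0.042377 = -0.07535/0.042377 = -1.78.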